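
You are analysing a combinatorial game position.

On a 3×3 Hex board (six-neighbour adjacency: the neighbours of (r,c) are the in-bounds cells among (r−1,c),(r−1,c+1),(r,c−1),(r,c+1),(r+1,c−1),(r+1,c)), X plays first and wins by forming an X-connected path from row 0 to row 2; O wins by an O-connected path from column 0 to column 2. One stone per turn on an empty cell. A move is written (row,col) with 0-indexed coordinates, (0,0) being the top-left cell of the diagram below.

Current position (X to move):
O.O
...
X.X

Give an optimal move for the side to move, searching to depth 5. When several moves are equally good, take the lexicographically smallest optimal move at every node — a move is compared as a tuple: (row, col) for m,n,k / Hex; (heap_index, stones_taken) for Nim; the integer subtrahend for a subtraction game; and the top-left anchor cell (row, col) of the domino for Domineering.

ply 1, X at O.O/.../X.X | (0,1)=+1→OXO/.../X.X*; (1,0)=-1→O.O/X../X.X; (1,1)=-1→O.O/.X./X.X; (1,2)=-1→O.O/..X/X.X; (2,1)=-1→O.O/.../XXX
ply 2, O at OXO/.../X.X | (1,0)=-1→OXO/O../X.X*; (1,1)=-1→OXO/.O./X.X; (1,2)=-1→OXO/..O/X.X; (2,1)=-1→OXO/.../XOX
ply 3, X at OXO/O../X.X | (1,1)=+1→OXO/OX./X.X*; (1,2)=-1→OXO/O.X/X.X; (2,1)=-1→OXO/O../XXX
ply 4: OXO/OX./X.X is terminal -1 (O); from O.O/.../X.X depth 5

X's best at [O.O/.../X.X]: (0,1)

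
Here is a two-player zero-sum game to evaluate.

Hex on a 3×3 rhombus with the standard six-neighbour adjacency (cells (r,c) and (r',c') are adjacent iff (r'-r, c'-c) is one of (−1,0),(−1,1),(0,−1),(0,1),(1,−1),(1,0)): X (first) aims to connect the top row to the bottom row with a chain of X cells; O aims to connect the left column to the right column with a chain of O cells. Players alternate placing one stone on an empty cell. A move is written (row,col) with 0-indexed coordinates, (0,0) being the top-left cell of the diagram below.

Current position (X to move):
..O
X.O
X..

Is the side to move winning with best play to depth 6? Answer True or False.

p1 X@[..O/X.O/X..]: (0,0)[X.O/X.O/X..]+1* (0,1)[.XO/X.O/X..]+1 (1,1)[..O/XXO/X..]+1 (2,1)[..O/X.O/XX.]+1 (2,2)[..O/X.O/X.X]+1
p2 O@[X.O/X.O/X..] terminal -1; root [..O/X.O/X..] d6

X winning at [..O/X.O/X..]: True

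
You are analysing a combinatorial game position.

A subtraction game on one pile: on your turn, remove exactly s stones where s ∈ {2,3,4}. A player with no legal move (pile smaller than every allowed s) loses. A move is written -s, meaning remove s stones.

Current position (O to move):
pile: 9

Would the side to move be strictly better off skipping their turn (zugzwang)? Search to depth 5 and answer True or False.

ply 1, O at 9 | -2=+1→7*; -3=+1→6; -4=-1→5
ply 2, X at 7 | -2=-1→5*; -3=-1→4; -4=-1→3
ply 3, O at 5 | -2=-1→3; -3=-1→2; -4=+1→1*
ply 4: 1 is terminal -1 (X); from 9 depth 5
if O skipped the turn, X would face:
~ ply 1, X at 9 | -2=+1→7*; -3=+1→6; -4=-1→5
~ ply 2, O at 7 | -2=-1→5*; -3=-1→4; -4=-1→3
~ ply 3, X at 5 | -2=-1→3; -3=-1→2; -4=+1→1*
~ ply 4: 1 is terminal -1 (O); from 9 depth 5
compare (O): move=+1 vs pass=-1

zugzwang(9, O) = False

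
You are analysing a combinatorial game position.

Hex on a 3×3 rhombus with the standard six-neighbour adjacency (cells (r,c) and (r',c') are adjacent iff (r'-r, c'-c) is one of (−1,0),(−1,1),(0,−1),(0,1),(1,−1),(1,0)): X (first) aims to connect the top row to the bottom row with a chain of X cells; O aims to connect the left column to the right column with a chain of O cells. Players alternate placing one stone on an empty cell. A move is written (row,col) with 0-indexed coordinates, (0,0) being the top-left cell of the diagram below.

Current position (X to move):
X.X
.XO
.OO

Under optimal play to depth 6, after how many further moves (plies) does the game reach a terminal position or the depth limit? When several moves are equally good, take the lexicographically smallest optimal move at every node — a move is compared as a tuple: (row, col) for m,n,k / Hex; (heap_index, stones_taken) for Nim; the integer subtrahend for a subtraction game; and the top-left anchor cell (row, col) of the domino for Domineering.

PV length from [X.X/.XO/.OO]: 1 ply

ply 1, X at X.X/.XO/.OO | (0,1)=-1→XXX/.XO/.OO; (1,0)=-1→X.X/XXO/.OO; (2,0)=+1→X.X/.XO/XOO*
ply 2: X.X/.XO/XOO is terminal -1 (O); from X.X/.XO/.OO depth 6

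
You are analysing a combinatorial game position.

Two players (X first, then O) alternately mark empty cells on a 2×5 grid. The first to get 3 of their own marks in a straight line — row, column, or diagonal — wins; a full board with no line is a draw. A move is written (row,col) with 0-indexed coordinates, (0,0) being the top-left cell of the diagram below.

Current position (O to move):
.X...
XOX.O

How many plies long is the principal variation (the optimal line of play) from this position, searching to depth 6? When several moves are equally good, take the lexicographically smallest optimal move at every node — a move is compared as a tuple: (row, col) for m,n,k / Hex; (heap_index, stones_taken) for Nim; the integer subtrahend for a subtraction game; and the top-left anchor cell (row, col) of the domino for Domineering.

[.X.../XOX.O] O move#1: (0,0):+0/OX.../XOX.O*, (0,2):+0/.XO../XOX.O, (0,3):+0/.X.O./XOX.O, (0,4):-1/.X..O/XOX.O, (1,3):-1/.X.../XOXOO
[OX.../XOX.O] X move#2: (0,2):+0/OXX../XOX.O*, (0,3):+0/OX.X./XOX.O, (0,4):+0/OX..X/XOX.O, (1,3):+0/OX.../XOXXO
[OXX../XOX.O] O move#3: (0,3):+0/OXXO./XOX.O*, (0,4):-1/OXX.O/XOX.O, (1,3):-1/OXX../XOXOO
[OXXO./XOX.O] X move#4: (0,4):+0/OXXOX/XOX.O*, (1,3):+0/OXXO./XOXXO
[OXXOX/XOX.O] O move#5: (1,3):+0/OXXOX/XOXOO*
[OXXOX/XOXOO] end (terminal +0, X#6); searched .X.../XOX.O to 6

PV length from [.X.../XOX.O]: 5 plies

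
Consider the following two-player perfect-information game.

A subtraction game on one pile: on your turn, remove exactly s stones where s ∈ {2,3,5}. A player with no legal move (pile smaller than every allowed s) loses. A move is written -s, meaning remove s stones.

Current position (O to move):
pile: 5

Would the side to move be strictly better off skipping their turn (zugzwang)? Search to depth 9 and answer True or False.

zugzwang(5, O) = False

[5] O move#1: -2:-1/3, -3:-1/2, -5:+1/0*
[0] end (terminal -1, X#2); searched 5 to 9
pass branch (X moves first from the same position):
  | [5] X move#1: -2:-1/3, -3:-1/2, -5:+1/0*
  | [0] end (terminal -1, O#2); searched 5 to 9
O moving scores +1; O passing scores -1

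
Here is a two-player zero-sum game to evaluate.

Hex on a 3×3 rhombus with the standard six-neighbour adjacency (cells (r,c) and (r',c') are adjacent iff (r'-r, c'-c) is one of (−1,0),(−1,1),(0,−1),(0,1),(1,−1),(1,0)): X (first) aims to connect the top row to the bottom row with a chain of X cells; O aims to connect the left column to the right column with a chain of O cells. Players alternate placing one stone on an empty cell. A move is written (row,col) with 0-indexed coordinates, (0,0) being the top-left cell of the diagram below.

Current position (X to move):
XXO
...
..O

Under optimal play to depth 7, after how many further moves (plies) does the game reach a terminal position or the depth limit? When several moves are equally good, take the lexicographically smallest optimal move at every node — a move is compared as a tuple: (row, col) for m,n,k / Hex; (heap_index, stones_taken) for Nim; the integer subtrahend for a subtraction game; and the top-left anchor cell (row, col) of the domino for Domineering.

[XXO/.../..O] X move#1: (1,0):-1/XXO/X../..O, (1,1):+1/XXO/.X./..O*, (1,2):-1/XXO/..X/..O, (2,0):+1/XXO/.../X.O, (2,1):-1/XXO/.../.XO
[XXO/.X./..O] O move#2: (1,0):-1/XXO/OX./..O*, (1,2):-1/XXO/.XO/..O, (2,0):-1/XXO/.X./O.O, (2,1):-1/XXO/.X./.OO
[XXO/OX./..O] X move#3: (1,2):+1/XXO/OXX/..O*, (2,0):+1/XXO/OX./X.O, (2,1):+1/XXO/OX./.XO
[XXO/OXX/..O] O move#4: (2,0):-1/XXO/OXX/O.O*, (2,1):-1/XXO/OXX/.OO
[XXO/OXX/O.O] X move#5: (2,1):+1/XXO/OXX/OXO*
[XXO/OXX/OXO] end (terminal -1, O#6); searched XXO/.../..O to 7

PV length from [XXO/.../..O]: 5 plies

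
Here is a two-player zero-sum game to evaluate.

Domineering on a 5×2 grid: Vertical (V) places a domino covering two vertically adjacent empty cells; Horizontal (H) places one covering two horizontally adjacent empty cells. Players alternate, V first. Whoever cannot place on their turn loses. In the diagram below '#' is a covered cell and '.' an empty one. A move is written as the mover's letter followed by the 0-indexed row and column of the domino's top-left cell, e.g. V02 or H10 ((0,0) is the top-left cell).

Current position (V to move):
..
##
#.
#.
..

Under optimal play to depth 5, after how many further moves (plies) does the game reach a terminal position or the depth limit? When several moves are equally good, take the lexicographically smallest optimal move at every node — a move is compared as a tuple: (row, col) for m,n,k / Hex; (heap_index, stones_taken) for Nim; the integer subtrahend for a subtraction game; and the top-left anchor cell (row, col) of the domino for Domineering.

PV length from [../##/#./#./..]: 2 plies

ply 1, V at ../##/#./#./.. | V21=-1→../##/##/##/..*; V31=-1→../##/#./##/.#
ply 2, H at ../##/##/##/.. | H00=+1→##/##/##/##/..*; H40=+1→../##/##/##/##
ply 3: ##/##/##/##/.. is terminal -1 (V); from ../##/#./#./.. depth 5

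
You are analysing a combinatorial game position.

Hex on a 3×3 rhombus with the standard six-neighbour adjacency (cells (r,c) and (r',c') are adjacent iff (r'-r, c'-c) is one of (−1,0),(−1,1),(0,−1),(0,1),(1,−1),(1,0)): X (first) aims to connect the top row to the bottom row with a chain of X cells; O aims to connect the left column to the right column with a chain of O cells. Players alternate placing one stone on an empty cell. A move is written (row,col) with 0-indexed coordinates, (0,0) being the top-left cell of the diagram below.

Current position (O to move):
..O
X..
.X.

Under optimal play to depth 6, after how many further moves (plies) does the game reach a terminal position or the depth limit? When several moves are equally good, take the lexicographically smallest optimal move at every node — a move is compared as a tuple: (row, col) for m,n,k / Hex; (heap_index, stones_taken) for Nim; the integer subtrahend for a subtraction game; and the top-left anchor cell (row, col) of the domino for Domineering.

ply 1, O at ..O/X../.X. | (0,0)=-1→O.O/X../.X.*; (0,1)=-1→.OO/X../.X.; (1,1)=-1→..O/XO./.X.; (1,2)=-1→..O/X.O/.X.; (2,0)=-1→..O/X../OX.; (2,2)=-1→..O/X../.XO
ply 2, X at O.O/X../.X. | (0,1)=+1→OXO/X../.X.*; (1,1)=-1→O.O/XX./.X.; (1,2)=-1→O.O/X.X/.X.; (2,0)=-1→O.O/X../XX.; (2,2)=-1→O.O/X../.XX
ply 3, O at OXO/X../.X. | (1,1)=-1→OXO/XO./.X.*; (1,2)=-1→OXO/X.O/.X.; (2,0)=-1→OXO/X../OX.; (2,2)=-1→OXO/X../.XO
ply 4, X at OXO/XO./.X. | (1,2)=-1→OXO/XOX/.X.; (2,0)=+1→OXO/XO./XX.*; (2,2)=-1→OXO/XO./.XX
ply 5: OXO/XO./XX. is terminal -1 (O); from ..O/X../.X. depth 6

PV length from [..O/X../.X.]: 4 plies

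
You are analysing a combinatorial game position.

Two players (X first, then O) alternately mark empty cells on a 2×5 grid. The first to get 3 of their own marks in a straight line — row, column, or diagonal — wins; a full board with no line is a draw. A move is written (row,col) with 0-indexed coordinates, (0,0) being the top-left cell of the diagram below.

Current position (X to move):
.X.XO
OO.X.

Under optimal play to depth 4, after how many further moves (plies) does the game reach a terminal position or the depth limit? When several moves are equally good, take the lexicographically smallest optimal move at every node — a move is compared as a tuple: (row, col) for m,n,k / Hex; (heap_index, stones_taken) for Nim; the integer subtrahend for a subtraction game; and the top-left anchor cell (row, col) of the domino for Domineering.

PV length from [.X.XO/OO.X.]: 1 ply

p1 X@[.X.XO/OO.X.]: (0,0)[XX.XO/OO.X.]-1 (0,2)[.XXXO/OO.X.]+1* (1,2)[.X.XO/OOXX.]+1 (1,4)[.X.XO/OO.XX]-1
p2 O@[.XXXO/OO.X.] terminal -1; root [.X.XO/OO.X.] d4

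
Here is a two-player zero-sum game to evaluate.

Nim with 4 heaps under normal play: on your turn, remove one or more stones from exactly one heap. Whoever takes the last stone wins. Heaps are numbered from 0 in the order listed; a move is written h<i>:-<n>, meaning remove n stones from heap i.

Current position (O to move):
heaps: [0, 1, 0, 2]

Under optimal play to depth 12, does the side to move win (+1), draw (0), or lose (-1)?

value((0,1,0,2), O) = +1

p1 O@[(0,1,0,2)]: h1:-1[(0,0,0,2)]-1 h3:-1[(0,1,0,1)]+1* h3:-2[(0,1,0,0)]-1
p2 X@[(0,1,0,1)]: h1:-1[(0,0,0,1)]-1* h3:-1[(0,1,0,0)]-1
p3 O@[(0,0,0,1)]: h3:-1[(0,0,0,0)]+1*
p4 X@[(0,0,0,0)] terminal -1; root [(0,1,0,2)] d12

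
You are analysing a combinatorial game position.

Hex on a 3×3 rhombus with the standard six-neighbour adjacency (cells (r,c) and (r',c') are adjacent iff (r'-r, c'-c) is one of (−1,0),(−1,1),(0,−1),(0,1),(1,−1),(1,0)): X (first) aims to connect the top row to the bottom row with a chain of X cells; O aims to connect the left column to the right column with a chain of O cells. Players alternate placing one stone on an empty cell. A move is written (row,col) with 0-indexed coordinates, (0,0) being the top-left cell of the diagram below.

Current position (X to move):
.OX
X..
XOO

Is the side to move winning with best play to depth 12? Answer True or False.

p1 X@[.OX/X../XOO]: (0,0)[XOX/X../XOO]+1* (1,1)[.OX/XX./XOO]+1 (1,2)[.OX/X.X/XOO]+1
p2 O@[XOX/X../XOO] terminal -1; root [.OX/X../XOO] d12

X winning at [.OX/X../XOO]: True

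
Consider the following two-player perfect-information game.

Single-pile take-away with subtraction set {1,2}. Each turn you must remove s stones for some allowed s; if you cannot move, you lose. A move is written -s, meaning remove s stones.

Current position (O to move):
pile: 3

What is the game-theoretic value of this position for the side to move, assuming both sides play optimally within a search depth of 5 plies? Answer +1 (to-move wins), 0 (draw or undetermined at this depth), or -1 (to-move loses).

value(3, O) = -1

p1 O@[3]: -1[2]-1* -2[1]-1
p2 X@[2]: -1[1]-1 -2[0]+1*
p3 O@[0] terminal -1; root [3] d5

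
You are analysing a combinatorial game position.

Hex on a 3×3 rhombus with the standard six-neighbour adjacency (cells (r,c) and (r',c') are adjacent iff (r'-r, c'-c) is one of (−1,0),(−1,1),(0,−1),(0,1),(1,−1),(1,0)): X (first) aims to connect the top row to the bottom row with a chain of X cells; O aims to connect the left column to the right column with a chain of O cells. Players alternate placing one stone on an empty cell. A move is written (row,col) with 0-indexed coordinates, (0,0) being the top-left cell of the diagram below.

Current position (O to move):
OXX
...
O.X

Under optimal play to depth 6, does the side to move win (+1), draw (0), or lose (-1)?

p1 O@[OXX/.../O.X]: (1,0)[OXX/O../O.X]-1 (1,1)[OXX/.O./O.X]-1 (1,2)[OXX/..O/O.X]+1* (2,1)[OXX/.../OOX]-1
p2 X@[OXX/..O/O.X]: (1,0)[OXX/X.O/O.X]-1* (1,1)[OXX/.XO/O.X]-1 (2,1)[OXX/..O/OXX]-1
p3 O@[OXX/X.O/O.X]: (1,1)[OXX/XOO/O.X]+1* (2,1)[OXX/X.O/OOX]+1
p4 X@[OXX/XOO/O.X] terminal -1; root [OXX/.../O.X] d6

value(OXX/.../O.X, O) = +1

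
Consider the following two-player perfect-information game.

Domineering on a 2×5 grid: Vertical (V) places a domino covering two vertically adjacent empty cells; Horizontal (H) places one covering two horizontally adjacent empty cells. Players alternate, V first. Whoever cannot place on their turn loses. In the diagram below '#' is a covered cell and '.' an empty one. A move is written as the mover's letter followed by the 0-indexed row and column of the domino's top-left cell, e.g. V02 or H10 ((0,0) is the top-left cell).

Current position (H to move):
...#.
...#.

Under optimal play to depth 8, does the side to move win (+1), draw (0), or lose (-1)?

ply 1, H at ...#./...#. | H00=-1→##.#./...#.*; H01=-1→.###./...#.; H10=-1→...#./##.#.; H11=-1→...#./.###.
ply 2, V at ##.#./...#. | V02=+1→####./..##.*; V04=-1→##.##/...##
ply 3, H at ####./..##. | H10=-1→####./####.*
ply 4, V at ####./####. | V04=+1→#####/#####*
ply 5: #####/##### is terminal -1 (H); from ...#./...#. depth 8

value(...#./...#., H) = -1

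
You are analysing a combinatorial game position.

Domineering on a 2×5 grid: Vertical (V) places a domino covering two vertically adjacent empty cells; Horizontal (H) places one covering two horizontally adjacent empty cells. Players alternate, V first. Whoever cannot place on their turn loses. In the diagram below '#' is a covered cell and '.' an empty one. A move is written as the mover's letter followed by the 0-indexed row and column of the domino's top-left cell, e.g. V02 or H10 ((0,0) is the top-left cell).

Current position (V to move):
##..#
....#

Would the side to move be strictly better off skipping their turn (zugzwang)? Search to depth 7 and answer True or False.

p1 V@[##..#/....#]: V02[###.#/..#.#]+1* V03[##.##/...##]-1
p2 H@[###.#/..#.#]: H10[###.#/###.#]-1*
p3 V@[###.#/###.#]: V03[#####/#####]+1*
p4 H@[#####/#####] terminal -1; root [##..#/....#] d7
if V skipped the turn, H would face:
~ p1 H@[##..#/....#]: H02[#####/....#]+1* H10[##..#/##..#]-1 H11[##..#/.##.#]-1 H12[##..#/..###]+1
~ p2 V@[#####/....#] terminal -1; root [##..#/....#] d7
compare (V): move=+1 vs pass=-1

zugzwang(##..#/....#, V) = False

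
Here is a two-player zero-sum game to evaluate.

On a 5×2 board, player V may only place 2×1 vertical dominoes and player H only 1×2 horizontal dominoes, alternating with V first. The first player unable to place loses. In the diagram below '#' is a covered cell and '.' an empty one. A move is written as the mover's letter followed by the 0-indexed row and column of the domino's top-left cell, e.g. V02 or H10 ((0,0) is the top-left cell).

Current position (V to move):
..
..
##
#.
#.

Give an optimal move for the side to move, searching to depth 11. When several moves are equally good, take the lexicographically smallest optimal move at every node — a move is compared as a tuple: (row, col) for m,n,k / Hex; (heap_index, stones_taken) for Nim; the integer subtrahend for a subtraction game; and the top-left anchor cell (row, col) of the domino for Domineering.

p1 V@[../../##/#./#.]: V00[#./#./##/#./#.]+1* V01[.#/.#/##/#./#.]+1 V31[../../##/##/##]-1
p2 H@[#./#./##/#./#.] terminal -1; root [../../##/#./#.] d11

V's best at [../../##/#./#.]: V00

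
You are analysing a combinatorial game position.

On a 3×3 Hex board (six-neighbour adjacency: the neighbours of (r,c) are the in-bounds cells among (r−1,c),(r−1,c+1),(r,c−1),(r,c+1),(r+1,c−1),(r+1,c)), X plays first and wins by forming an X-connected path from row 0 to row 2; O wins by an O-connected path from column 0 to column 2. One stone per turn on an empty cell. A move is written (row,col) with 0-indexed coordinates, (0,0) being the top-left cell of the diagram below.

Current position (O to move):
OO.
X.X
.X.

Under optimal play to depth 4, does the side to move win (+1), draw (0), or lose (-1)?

value(OO./X.X/.X., O) = +1

ply 1, O at OO./X.X/.X. | (0,2)=+1→OOO/X.X/.X.*; (1,1)=-1→OO./XOX/.X.; (2,0)=-1→OO./X.X/OX.; (2,2)=-1→OO./X.X/.XO
ply 2: OOO/X.X/.X. is terminal -1 (X); from OO./X.X/.X. depth 4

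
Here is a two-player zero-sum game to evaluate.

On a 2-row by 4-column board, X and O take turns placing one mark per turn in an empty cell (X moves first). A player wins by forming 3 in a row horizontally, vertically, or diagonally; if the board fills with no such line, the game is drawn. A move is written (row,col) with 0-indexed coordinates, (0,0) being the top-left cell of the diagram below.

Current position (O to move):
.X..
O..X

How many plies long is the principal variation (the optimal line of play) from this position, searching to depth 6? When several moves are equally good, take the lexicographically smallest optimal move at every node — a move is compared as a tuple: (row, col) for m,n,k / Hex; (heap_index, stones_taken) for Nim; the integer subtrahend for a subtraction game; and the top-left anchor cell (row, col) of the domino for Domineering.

[.X../O..X] O move#1: (0,0):+0/OX../O..X*, (0,2):+0/.XO./O..X, (0,3):+0/.X.O/O..X, (1,1):+0/.X../OO.X, (1,2):+0/.X../O.OX
[OX../O..X] X move#2: (0,2):+0/OXX./O..X*, (0,3):+0/OX.X/O..X, (1,1):+0/OX../OX.X, (1,2):+0/OX../O.XX
[OXX./O..X] O move#3: (0,3):+0/OXXO/O..X*, (1,1):-1/OXX./OO.X, (1,2):-1/OXX./O.OX
[OXXO/O..X] X move#4: (1,1):+0/OXXO/OX.X*, (1,2):+0/OXXO/O.XX
[OXXO/OX.X] O move#5: (1,2):+0/OXXO/OXOX*
[OXXO/OXOX] end (terminal +0, X#6); searched .X../O..X to 6

PV length from [.X../O..X]: 5 plies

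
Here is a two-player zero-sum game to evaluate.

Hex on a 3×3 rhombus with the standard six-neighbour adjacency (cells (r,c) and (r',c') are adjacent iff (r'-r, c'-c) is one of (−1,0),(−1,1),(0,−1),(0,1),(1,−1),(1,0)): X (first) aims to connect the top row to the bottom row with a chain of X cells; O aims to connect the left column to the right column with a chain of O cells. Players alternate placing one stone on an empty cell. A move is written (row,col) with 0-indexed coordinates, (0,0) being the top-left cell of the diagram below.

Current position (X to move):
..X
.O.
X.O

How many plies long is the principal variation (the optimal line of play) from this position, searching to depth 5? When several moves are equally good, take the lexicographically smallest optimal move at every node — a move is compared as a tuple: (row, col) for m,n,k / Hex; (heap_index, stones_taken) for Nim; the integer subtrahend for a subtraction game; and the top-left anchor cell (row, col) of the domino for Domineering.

p1 X@[..X/.O./X.O]: (0,0)[X.X/.O./X.O]-1 (0,1)[.XX/.O./X.O]-1 (1,0)[..X/XO./X.O]+1* (1,2)[..X/.OX/X.O]+1 (2,1)[..X/.O./XXO]+1
p2 O@[..X/XO./X.O]: (0,0)[O.X/XO./X.O]-1* (0,1)[.OX/XO./X.O]-1 (1,2)[..X/XOO/X.O]-1 (2,1)[..X/XO./XOO]-1
p3 X@[O.X/XO./X.O]: (0,1)[OXX/XO./X.O]+1* (1,2)[O.X/XOX/X.O]+1 (2,1)[O.X/XO./XXO]+1
p4 O@[OXX/XO./X.O] terminal -1; root [..X/.O./X.O] d5

PV length from [..X/.O./X.O]: 3 plies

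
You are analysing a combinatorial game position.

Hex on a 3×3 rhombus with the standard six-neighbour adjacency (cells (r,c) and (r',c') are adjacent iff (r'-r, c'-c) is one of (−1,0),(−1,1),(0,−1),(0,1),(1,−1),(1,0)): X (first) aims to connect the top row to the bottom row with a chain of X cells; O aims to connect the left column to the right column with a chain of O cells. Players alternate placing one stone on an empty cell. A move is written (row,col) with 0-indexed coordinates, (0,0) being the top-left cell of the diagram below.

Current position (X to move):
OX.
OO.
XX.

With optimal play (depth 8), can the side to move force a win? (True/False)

ply 1, X at OX./OO./XX. | (0,2)=-1→OXX/OO./XX.*; (1,2)=-1→OX./OOX/XX.; (2,2)=-1→OX./OO./XXX
ply 2, O at OXX/OO./XX. | (1,2)=+1→OXX/OOO/XX.*; (2,2)=-1→OXX/OO./XXO
ply 3: OXX/OOO/XX. is terminal -1 (X); from OX./OO./XX. depth 8

X winning at [OX./OO./XX.]: False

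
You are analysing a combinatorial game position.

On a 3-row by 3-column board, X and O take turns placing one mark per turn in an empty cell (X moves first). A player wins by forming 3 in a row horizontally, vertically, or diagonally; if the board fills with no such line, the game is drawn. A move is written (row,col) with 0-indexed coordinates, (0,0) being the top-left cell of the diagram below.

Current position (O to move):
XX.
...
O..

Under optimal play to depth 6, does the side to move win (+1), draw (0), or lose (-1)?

value(XX./.../O.., O) = -1

p1 O@[XX./.../O..]: (0,2)[XXO/.../O..]-1* (1,0)[XX./O../O..]-1 (1,1)[XX./.O./O..]-1 (1,2)[XX./..O/O..]-1 (2,1)[XX./.../OO.]-1 (2,2)[XX./.../O.O]-1
p2 X@[XXO/.../O..]: (1,0)[XXO/X../O..]-1 (1,1)[XXO/.X./O..]+1* (1,2)[XXO/..X/O..]-1 (2,1)[XXO/.../OX.]-1 (2,2)[XXO/.../O.X]-1
p3 O@[XXO/.X./O..]: (1,0)[XXO/OX./O..]-1* (1,2)[XXO/.XO/O..]-1 (2,1)[XXO/.X./OO.]-1 (2,2)[XXO/.X./O.O]-1
p4 X@[XXO/OX./O..]: (1,2)[XXO/OXX/O..]+1* (2,1)[XXO/OX./OX.]+1 (2,2)[XXO/OX./O.X]+1
p5 O@[XXO/OXX/O..]: (2,1)[XXO/OXX/OO.]-1* (2,2)[XXO/OXX/O.O]-1
p6 X@[XXO/OXX/OO.]: (2,2)[XXO/OXX/OOX]+1*
p7 O@[XXO/OXX/OOX] terminal -1; root [XX./.../O..] d6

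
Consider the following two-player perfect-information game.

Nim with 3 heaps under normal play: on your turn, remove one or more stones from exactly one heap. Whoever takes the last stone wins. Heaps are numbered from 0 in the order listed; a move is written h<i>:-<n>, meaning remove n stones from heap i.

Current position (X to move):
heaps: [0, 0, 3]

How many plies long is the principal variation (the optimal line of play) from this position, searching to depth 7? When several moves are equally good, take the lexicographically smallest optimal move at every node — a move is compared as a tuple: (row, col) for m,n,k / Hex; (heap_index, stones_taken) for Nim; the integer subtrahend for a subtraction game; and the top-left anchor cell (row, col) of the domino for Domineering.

p1 X@[(0,0,3)]: h2:-1[(0,0,2)]-1 h2:-2[(0,0,1)]-1 h2:-3[(0,0,0)]+1*
p2 O@[(0,0,0)] terminal -1; root [(0,0,3)] d7

PV length from [(0,0,3)]: 1 ply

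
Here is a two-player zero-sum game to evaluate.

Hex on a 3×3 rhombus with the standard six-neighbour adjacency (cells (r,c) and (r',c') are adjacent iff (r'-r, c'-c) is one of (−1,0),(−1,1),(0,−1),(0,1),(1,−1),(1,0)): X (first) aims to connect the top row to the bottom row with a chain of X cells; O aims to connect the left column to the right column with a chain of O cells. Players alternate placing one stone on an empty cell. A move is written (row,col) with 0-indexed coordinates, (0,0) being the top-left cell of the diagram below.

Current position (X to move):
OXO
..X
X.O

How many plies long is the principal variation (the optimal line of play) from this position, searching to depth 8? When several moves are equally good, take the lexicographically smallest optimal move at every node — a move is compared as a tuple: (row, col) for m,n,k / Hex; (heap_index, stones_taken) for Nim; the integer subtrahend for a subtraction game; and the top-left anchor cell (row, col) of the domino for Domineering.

ply 1, X at OXO/..X/X.O | (1,0)=+1→OXO/X.X/X.O*; (1,1)=+1→OXO/.XX/X.O; (2,1)=+1→OXO/..X/XXO
ply 2: OXO/X.X/X.O is terminal -1 (O); from OXO/..X/X.O depth 8

PV length from [OXO/..X/X.O]: 1 ply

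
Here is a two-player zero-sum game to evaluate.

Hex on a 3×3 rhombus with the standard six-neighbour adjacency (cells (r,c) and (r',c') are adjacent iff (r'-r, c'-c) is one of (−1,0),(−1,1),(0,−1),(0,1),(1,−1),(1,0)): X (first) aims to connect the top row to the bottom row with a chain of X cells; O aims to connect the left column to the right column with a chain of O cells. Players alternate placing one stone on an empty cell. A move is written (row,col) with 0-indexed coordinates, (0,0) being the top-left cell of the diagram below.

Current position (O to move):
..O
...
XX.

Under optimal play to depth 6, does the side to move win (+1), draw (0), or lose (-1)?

[..O/.../XX.] O move#1: (0,0):-1/O.O/.../XX., (0,1):+1/.OO/.../XX.*, (1,0):+1/..O/O../XX., (1,1):-1/..O/.O./XX., (1,2):-1/..O/..O/XX., (2,2):-1/..O/.../XXO
[.OO/.../XX.] X move#2: (0,0):-1/XOO/.../XX.*, (1,0):-1/.OO/X../XX., (1,1):-1/.OO/.X./XX., (1,2):-1/.OO/..X/XX., (2,2):-1/.OO/.../XXX
[XOO/.../XX.] O move#3: (1,0):+1/XOO/O../XX.*, (1,1):-1/XOO/.O./XX., (1,2):-1/XOO/..O/XX., (2,2):-1/XOO/.../XXO
[XOO/O../XX.] end (terminal -1, X#4); searched ..O/.../XX. to 6

value(..O/.../XX., O) = +1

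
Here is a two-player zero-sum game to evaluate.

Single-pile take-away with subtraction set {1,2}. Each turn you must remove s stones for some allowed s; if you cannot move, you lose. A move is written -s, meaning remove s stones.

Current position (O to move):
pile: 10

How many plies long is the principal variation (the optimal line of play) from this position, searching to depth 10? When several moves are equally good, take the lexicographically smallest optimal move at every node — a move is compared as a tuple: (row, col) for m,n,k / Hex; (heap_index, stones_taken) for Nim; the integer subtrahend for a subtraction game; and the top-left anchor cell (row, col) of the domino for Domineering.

ply 1, O at 10 | -1=+1→9*; -2=-1→8
ply 2, X at 9 | -1=-1→8*; -2=-1→7
ply 3, O at 8 | -1=-1→7; -2=+1→6*
ply 4, X at 6 | -1=-1→5*; -2=-1→4
ply 5, O at 5 | -1=-1→4; -2=+1→3*
ply 6, X at 3 | -1=-1→2*; -2=-1→1
ply 7, O at 2 | -1=-1→1; -2=+1→0*
ply 8: 0 is terminal -1 (X); from 10 depth 10

PV length from [10]: 7 plies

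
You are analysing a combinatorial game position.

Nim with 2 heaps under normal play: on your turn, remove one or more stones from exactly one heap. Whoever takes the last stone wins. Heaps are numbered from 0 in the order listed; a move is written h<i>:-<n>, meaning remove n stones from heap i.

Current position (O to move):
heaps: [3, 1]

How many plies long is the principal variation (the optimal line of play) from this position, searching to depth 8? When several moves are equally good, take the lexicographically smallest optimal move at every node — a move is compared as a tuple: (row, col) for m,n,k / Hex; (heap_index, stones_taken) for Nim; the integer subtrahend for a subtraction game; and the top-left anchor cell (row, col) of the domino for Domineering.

ply 1, O at (3,1) | h0:-1=-1→(2,1); h0:-2=+1→(1,1)*; h0:-3=-1→(0,1); h1:-1=-1→(3,0)
ply 2, X at (1,1) | h0:-1=-1→(0,1)*; h1:-1=-1→(1,0)
ply 3, O at (0,1) | h1:-1=+1→(0,0)*
ply 4: (0,0) is terminal -1 (X); from (3,1) depth 8

PV length from [(3,1)]: 3 plies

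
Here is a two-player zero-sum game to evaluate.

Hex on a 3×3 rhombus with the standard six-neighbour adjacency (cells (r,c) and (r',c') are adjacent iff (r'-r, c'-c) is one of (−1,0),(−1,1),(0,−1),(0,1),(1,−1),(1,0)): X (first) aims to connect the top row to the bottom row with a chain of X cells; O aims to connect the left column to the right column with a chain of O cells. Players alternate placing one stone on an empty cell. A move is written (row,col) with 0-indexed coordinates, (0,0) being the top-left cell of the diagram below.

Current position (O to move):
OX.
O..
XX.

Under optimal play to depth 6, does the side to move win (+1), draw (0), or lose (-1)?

[OX./O../XX.] O move#1: (0,2):-1/OXO/O../XX., (1,1):+1/OX./OO./XX.*, (1,2):-1/OX./O.O/XX., (2,2):-1/OX./O../XXO
[OX./OO./XX.] X move#2: (0,2):-1/OXX/OO./XX.*, (1,2):-1/OX./OOX/XX., (2,2):-1/OX./OO./XXX
[OXX/OO./XX.] O move#3: (1,2):+1/OXX/OOO/XX.*, (2,2):-1/OXX/OO./XXO
[OXX/OOO/XX.] end (terminal -1, X#4); searched OX./O../XX. to 6

value(OX./O../XX., O) = +1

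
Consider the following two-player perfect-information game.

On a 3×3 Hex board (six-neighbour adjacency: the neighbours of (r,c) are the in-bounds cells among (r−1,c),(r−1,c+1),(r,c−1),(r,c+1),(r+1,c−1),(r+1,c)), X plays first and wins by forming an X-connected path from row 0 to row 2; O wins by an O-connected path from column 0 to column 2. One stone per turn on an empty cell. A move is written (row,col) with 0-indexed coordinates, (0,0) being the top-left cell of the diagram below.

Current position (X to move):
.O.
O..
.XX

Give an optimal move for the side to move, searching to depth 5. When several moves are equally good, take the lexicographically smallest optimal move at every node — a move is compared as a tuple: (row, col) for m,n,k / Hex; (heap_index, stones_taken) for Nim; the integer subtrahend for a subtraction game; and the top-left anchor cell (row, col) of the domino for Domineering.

X's best at [.O./O../.XX]: (0,2)

ply 1, X at .O./O../.XX | (0,0)=-1→XO./O../.XX; (0,2)=+1→.OX/O../.XX*; (1,1)=-1→.O./OX./.XX; (1,2)=-1→.O./O.X/.XX; (2,0)=-1→.O./O../XXX
ply 2, O at .OX/O../.XX | (0,0)=-1→OOX/O../.XX*; (1,1)=-1→.OX/OO./.XX; (1,2)=-1→.OX/O.O/.XX; (2,0)=-1→.OX/O../OXX
ply 3, X at OOX/O../.XX | (1,1)=+1→OOX/OX./.XX*; (1,2)=+1→OOX/O.X/.XX; (2,0)=+1→OOX/O../XXX
ply 4: OOX/OX./.XX is terminal -1 (O); from .O./O../.XX depth 5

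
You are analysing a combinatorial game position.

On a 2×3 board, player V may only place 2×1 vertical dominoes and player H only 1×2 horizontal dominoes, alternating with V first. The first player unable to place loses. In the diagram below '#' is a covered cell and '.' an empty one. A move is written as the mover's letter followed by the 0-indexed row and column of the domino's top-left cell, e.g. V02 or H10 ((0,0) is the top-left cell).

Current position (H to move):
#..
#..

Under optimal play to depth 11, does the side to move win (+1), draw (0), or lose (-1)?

value(#../#.., H) = +1

ply 1, H at #../#.. | H01=+1→###/#..*; H11=+1→#../###
ply 2: ###/#.. is terminal -1 (V); from #../#.. depth 11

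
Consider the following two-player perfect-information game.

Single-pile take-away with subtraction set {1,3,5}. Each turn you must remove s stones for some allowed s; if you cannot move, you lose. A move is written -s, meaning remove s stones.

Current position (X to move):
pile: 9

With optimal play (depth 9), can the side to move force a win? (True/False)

X winning at [9]: True

[9] X move#1: -1:+1/8*, -3:+1/6, -5:+1/4
[8] O move#2: -1:-1/7*, -3:-1/5, -5:-1/3
[7] X move#3: -1:+1/6*, -3:+1/4, -5:+1/2
[6] O move#4: -1:-1/5*, -3:-1/3, -5:-1/1
[5] X move#5: -1:+1/4*, -3:+1/2, -5:+1/0
[4] O move#6: -1:-1/3*, -3:-1/1
[3] X move#7: -1:+1/2*, -3:+1/0
[2] O move#8: -1:-1/1*
[1] X move#9: -1:+1/0*
[0] end (terminal -1, O#10); searched 9 to 9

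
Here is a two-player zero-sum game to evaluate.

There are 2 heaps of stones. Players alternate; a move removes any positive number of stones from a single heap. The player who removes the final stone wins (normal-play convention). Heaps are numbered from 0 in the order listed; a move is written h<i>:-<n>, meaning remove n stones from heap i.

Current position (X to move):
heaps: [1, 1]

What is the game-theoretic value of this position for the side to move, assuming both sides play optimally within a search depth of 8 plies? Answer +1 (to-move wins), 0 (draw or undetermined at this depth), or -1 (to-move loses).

ply 1, X at (1,1) | h0:-1=-1→(0,1)*; h1:-1=-1→(1,0)
ply 2, O at (0,1) | h1:-1=+1→(0,0)*
ply 3: (0,0) is terminal -1 (X); from (1,1) depth 8

value((1,1), X) = -1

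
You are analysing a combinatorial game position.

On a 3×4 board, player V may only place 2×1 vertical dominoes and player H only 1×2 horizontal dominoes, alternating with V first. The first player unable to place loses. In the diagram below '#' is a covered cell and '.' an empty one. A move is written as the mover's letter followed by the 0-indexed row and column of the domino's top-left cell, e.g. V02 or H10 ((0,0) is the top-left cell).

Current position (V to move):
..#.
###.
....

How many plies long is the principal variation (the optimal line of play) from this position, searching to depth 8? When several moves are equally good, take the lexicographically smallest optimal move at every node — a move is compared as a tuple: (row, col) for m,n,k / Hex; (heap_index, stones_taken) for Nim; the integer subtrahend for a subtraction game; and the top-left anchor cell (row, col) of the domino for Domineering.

PV length from [..#./###./....]: 2 plies

ply 1, V at ..#./###./.... | V03=-1→..##/####/....*; V13=-1→..#./####/...#
ply 2, H at ..##/####/.... | H00=+1→####/####/....*; H20=+1→..##/####/##..; H21=+1→..##/####/.##.; H22=+1→..##/####/..##
ply 3: ####/####/.... is terminal -1 (V); from ..#./###./.... depth 8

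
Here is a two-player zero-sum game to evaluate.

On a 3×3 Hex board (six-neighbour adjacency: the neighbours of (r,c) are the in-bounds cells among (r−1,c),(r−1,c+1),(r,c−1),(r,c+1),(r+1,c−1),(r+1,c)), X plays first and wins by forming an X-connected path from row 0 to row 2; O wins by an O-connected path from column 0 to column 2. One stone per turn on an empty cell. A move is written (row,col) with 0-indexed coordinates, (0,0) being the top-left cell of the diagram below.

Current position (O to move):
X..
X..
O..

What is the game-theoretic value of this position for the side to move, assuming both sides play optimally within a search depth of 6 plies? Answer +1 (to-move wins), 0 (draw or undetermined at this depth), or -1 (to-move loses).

ply 1, O at X../X../O.. | (0,1)=-1→XO./X../O..; (0,2)=+1→X.O/X../O..*; (1,1)=+1→X../XO./O..; (1,2)=+1→X../X.O/O..; (2,1)=+1→X../X../OO.; (2,2)=+1→X../X../O.O
ply 2, X at X.O/X../O.. | (0,1)=-1→XXO/X../O..*; (1,1)=-1→X.O/XX./O..; (1,2)=-1→X.O/X.X/O..; (2,1)=-1→X.O/X../OX.; (2,2)=-1→X.O/X../O.X
ply 3, O at XXO/X../O.. | (1,1)=+1→XXO/XO./O..*; (1,2)=+1→XXO/X.O/O..; (2,1)=+1→XXO/X../OO.; (2,2)=+1→XXO/X../O.O
ply 4: XXO/XO./O.. is terminal -1 (X); from X../X../O.. depth 6

value(X../X../O.., O) = +1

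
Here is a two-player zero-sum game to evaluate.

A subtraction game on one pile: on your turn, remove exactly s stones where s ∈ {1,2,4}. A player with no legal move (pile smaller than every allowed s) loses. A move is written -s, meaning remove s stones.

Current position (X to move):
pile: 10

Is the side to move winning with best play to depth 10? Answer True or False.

X winning at [10]: True

ply 1, X at 10 | -1=+1→9*; -2=-1→8; -4=+1→6
ply 2, O at 9 | -1=-1→8*; -2=-1→7; -4=-1→5
ply 3, X at 8 | -1=-1→7; -2=+1→6*; -4=-1→4
ply 4, O at 6 | -1=-1→5*; -2=-1→4; -4=-1→2
ply 5, X at 5 | -1=-1→4; -2=+1→3*; -4=-1→1
ply 6, O at 3 | -1=-1→2*; -2=-1→1
ply 7, X at 2 | -1=-1→1; -2=+1→0*
ply 8: 0 is terminal -1 (O); from 10 depth 10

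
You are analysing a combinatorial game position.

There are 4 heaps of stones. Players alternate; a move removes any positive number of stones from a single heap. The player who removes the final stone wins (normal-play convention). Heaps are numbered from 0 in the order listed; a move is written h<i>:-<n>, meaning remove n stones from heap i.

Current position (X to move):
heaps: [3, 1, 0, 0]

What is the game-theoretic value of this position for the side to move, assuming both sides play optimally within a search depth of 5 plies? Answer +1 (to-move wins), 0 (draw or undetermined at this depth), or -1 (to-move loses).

value((3,1,0,0), X) = +1

p1 X@[(3,1,0,0)]: h0:-1[(2,1,0,0)]-1 h0:-2[(1,1,0,0)]+1* h0:-3[(0,1,0,0)]-1 h1:-1[(3,0,0,0)]-1
p2 O@[(1,1,0,0)]: h0:-1[(0,1,0,0)]-1* h1:-1[(1,0,0,0)]-1
p3 X@[(0,1,0,0)]: h1:-1[(0,0,0,0)]+1*
p4 O@[(0,0,0,0)] terminal -1; root [(3,1,0,0)] d5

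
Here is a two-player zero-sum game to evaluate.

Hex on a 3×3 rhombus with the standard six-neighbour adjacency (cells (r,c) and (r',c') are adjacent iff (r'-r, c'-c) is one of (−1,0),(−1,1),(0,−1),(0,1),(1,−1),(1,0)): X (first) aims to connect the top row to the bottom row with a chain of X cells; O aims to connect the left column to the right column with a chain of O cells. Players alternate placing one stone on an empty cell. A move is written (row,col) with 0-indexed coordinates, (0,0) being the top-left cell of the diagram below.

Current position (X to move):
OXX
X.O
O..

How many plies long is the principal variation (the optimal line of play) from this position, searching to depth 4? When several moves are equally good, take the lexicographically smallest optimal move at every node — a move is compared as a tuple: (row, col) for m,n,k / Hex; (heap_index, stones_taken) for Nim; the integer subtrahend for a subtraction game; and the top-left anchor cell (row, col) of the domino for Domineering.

[OXX/X.O/O..] X move#1: (1,1):-1/OXX/XXO/O..*, (2,1):-1/OXX/X.O/OX., (2,2):-1/OXX/X.O/O.X
[OXX/XXO/O..] O move#2: (2,1):+1/OXX/XXO/OO.*, (2,2):-1/OXX/XXO/O.O
[OXX/XXO/OO.] end (terminal -1, X#3); searched OXX/X.O/O.. to 4

PV length from [OXX/X.O/O..]: 2 plies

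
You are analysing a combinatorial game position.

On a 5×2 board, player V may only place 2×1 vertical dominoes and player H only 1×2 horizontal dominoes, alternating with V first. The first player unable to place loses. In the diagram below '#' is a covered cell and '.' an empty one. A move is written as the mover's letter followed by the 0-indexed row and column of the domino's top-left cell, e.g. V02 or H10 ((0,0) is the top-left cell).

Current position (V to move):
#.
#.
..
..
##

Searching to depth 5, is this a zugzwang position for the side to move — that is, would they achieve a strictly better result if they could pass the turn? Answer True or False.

p1 V@[#./#./../../##]: V01[##/##/../../##]-1 V11[#./##/.#/../##]-1 V20[#./#./#./#./##]+1* V21[#./#./.#/.#/##]+1
p2 H@[#./#./#./#./##] terminal -1; root [#./#./../../##] d5
suppose V passes — search the same position with H to move:
pass> p1 H@[#./#./../../##]: H20[#./#./##/../##]+1* H30[#./#./../##/##]-1
pass> p2 V@[#./#./##/../##]: V01[##/##/##/../##]-1*
pass> p3 H@[##/##/##/../##]: H30[##/##/##/##/##]+1*
pass> p4 V@[##/##/##/##/##] terminal -1; root [#./#./../../##] d5
for V: play +1, pass -1

zugzwang(#./#./../../##, V) = False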